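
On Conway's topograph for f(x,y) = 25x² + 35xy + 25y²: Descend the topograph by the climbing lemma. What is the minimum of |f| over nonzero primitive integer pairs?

translate: b→-15 (≡35 mod 50), so (25,35,25)→(25,-15,15)
flip: (25,-15,15)→(15,15,25)
reduced (well bottom): (15,15,25) with a≤c, −a<b≤a
well minimum = a = 15

15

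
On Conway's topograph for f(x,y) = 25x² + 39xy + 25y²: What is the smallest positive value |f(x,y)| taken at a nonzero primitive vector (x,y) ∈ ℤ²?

translate: b→-11 (≡39 mod 50), so (25,39,25)→(25,-11,11)
flip: (25,-11,11)→(11,11,25)
reduced (well bottom): (11,11,25) with a≤c, −a<b≤a
well minimum = a = 11

11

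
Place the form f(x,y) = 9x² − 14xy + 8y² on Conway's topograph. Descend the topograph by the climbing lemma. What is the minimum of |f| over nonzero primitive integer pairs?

translate: b→4 (≡-14 mod 18), so (9,-14,8)→(9,4,3)
flip: (9,4,3)→(3,-4,9)
translate: b→2 (≡-4 mod 6), so (3,-4,9)→(3,2,8)
reduced (well bottom): (3,2,8) with a≤c, −a<b≤a
well minimum = a = 3

3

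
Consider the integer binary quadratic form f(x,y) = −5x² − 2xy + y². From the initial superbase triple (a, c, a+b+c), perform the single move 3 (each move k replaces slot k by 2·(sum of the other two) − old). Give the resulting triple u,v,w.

start (-5,1,-6) = (f(1,0),f(0,1),f(1,1))
replace slot 3: 2·((-5)+1) − (-6) = -2 → (-5,1,-2)

-5,1,-2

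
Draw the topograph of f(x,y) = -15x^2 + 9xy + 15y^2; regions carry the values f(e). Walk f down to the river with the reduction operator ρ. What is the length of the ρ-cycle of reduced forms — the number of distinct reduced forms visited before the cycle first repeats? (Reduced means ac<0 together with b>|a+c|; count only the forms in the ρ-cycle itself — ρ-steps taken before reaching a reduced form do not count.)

D = 981, ⌊√D⌋ = 31
river: ρ → (15,21,-9)
river: ρ → (-9,15,21)
river: ρ → (21,27,-3)
river: ρ → (-3,27,21)
river: ρ → (21,15,-9)
river: ρ → (-9,21,15)
river: ρ → (15,9,-15)
river: ρ → (-15,21,9)
river: ρ → (9,15,-21)
river: ρ → (-21,27,3)
river: ρ → (3,27,-21)
river: ρ → (-21,15,9)
river: ρ → (9,21,-15)
river: ρ → (-15,9,15)
ρ-cycle length = 14 (tail of 0 descent steps not counted)

14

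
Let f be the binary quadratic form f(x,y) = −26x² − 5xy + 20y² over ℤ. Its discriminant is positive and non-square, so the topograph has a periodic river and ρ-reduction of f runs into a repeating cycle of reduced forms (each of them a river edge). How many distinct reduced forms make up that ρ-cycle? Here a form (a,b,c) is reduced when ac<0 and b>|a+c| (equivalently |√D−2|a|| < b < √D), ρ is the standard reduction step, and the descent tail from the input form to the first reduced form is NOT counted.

D = 2105, ⌊√D⌋ = 45
descent: ρ → (20,45,-1)  [lands on river]
river: ρ → (-1,45,20)
river: ρ → (20,35,-11)
river: ρ → (-11,31,26)
river: ρ → (26,21,-16)
river: ρ → (-16,43,4)
river: ρ → (4,45,-5)
river: ρ → (-5,45,4)
river: ρ → (4,43,-16)
river: ρ → (-16,21,26)
river: ρ → (26,31,-11)
river: ρ → (-11,35,20)
ρ-cycle length = 12 (tail of 1 descent step not counted)

12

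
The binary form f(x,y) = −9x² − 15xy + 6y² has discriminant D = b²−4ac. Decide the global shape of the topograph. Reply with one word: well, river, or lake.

D = b²−4ac = (-15)² − 4·(-9)·6 = 441
D = 21² is a perfect square ⇒ form factors over ℤ ⇒ lakes

lake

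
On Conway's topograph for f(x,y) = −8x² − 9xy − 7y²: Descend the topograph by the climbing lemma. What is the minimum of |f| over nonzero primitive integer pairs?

translate: b→-7 (≡9 mod 16), so (8,9,7)→(8,-7,6)
flip: (8,-7,6)→(6,7,8)
translate: b→-5 (≡7 mod 12), so (6,7,8)→(6,-5,7)
reduced (well bottom): (6,-5,7) with a≤c, −a<b≤a
well minimum |f| = |-6| = 6 (negative-definite)

6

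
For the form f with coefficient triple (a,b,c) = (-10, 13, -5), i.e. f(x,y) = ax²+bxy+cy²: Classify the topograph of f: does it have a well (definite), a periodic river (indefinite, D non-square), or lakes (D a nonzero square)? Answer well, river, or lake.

D = b²−4ac = 13² − 4·(-10)·(-5) = -31
D < 0 ⇒ definite ⇒ every region one sign ⇒ single well

well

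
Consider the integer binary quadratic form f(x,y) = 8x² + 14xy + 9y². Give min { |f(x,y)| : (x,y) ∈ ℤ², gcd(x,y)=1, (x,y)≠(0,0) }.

translate: b→-2 (≡14 mod 16), so (8,14,9)→(8,-2,3)
flip: (8,-2,3)→(3,2,8)
reduced (well bottom): (3,2,8) with a≤c, −a<b≤a
well minimum = a = 3

3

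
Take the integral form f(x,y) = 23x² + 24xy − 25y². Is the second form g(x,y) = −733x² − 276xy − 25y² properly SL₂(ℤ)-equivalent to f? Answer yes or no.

D₁ = 2876, D₂ = 2876
river cycle of f (length 28): (-25, 26, 22), (22, 18, -29), (-29, 40, 11), (11, 48, -13), (-13, 30, 38), (38, 46, -5), (-5, 44, 47), (47, 50, -2), (-2, 50, 47), (47, 44, -5), … (18 more)
river cycle of g (length 28): (-25, 26, 22), (22, 18, -29), (-29, 40, 11), (11, 48, -13), (-13, 30, 38), (38, 46, -5), (-5, 44, 47), (47, 50, -2), (-2, 50, 47), (47, 44, -5), … (18 more)
cycles coincide ⇒ equivalent

yes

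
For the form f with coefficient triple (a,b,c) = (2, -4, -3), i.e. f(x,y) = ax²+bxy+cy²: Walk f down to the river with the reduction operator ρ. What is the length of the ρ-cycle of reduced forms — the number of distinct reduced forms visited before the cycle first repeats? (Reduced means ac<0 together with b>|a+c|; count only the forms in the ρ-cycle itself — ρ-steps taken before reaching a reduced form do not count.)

D = 40, ⌊√D⌋ = 6
descent: ρ → (-3,4,2)  [lands on river]
river: ρ → (2,4,-3)
river: ρ → (-3,2,3)
river: ρ → (3,4,-2)
river: ρ → (-2,4,3)
river: ρ → (3,2,-3)
ρ-cycle length = 6 (tail of 1 descent step not counted)

6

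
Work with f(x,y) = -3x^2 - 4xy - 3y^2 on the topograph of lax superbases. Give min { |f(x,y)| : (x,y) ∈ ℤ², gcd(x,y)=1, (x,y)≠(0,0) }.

translate: b→-2 (≡4 mod 6), so (3,4,3)→(3,-2,2)
flip: (3,-2,2)→(2,2,3)
reduced (well bottom): (2,2,3) with a≤c, −a<b≤a
well minimum |f| = |-2| = 2 (negative-definite)

2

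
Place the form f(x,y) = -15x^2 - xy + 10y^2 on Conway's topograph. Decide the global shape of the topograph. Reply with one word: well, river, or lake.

D = b²−4ac = (-1)² − 4·(-15)·10 = 601
D > 0 non-square ⇒ indefinite ⇒ periodic river

river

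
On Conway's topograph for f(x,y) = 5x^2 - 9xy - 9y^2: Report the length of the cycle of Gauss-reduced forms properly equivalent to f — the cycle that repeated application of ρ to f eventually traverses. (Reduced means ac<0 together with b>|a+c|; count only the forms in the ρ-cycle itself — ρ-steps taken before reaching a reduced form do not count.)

D = 261, ⌊√D⌋ = 16
descent: ρ → (-9,9,5)  [lands on river]
river: ρ → (5,11,-7)
river: ρ → (-7,3,9)
river: ρ → (9,15,-1)
river: ρ → (-1,15,9)
river: ρ → (9,3,-7)
river: ρ → (-7,11,5)
river: ρ → (5,9,-9)
ρ-cycle length = 8 (tail of 1 descent step not counted)

8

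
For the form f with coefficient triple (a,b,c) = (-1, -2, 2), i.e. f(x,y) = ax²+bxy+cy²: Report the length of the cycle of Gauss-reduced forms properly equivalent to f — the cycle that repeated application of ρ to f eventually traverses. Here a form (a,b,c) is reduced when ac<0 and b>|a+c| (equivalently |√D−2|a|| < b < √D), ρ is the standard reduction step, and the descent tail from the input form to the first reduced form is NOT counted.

D = 12, ⌊√D⌋ = 3
descent: ρ → (2,2,-1)  [lands on river]
river: ρ → (-1,2,2)
ρ-cycle length = 2 (tail of 1 descent step not counted)

2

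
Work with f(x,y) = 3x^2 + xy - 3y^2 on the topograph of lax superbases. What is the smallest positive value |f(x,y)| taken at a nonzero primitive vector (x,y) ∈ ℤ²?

river: ρ → (-3,5,1)
river: ρ → (1,5,-3)
river: ρ → (-3,1,3)
river: ρ → (3,5,-1)
river: ρ → (-1,5,3)
river: ρ → (3,1,-3)
closes: descent 0, river 6
min |a| on river = 1

1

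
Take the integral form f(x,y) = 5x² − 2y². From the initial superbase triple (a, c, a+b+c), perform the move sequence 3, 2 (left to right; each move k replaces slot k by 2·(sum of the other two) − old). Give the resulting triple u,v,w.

start (5,-2,3) = (f(1,0),f(0,1),f(1,1))
replace slot 3: 2·(5+(-2)) − 3 = 3 → (5,-2,3)
replace slot 2: 2·(5+3) − (-2) = 18 → (5,18,3)

5,18,3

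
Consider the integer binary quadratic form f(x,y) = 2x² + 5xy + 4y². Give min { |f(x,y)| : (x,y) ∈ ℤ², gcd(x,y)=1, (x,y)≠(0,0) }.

translate: b→1 (≡5 mod 4), so (2,5,4)→(2,1,1)
flip: (2,1,1)→(1,-1,2)
translate: b→1 (≡-1 mod 2), so (1,-1,2)→(1,1,2)
reduced (well bottom): (1,1,2) with a≤c, −a<b≤a
well minimum = a = 1

1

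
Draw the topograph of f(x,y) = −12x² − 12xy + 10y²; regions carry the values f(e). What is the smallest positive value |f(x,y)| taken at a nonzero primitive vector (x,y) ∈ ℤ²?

descent: ρ → (10,12,-12)  [lands on river]
river: ρ → (-12,12,10)
river: ρ → (10,8,-14)
river: ρ → (-14,20,4)
river: ρ → (4,20,-14)
river: ρ → (-14,8,10)
closes: descent 1, river 6
min |a| on river = 4

4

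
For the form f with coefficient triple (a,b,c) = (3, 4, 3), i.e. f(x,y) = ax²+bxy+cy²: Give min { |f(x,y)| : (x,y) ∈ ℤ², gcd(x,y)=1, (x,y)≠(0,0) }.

translate: b→-2 (≡4 mod 6), so (3,4,3)→(3,-2,2)
flip: (3,-2,2)→(2,2,3)
reduced (well bottom): (2,2,3) with a≤c, −a<b≤a
well minimum = a = 2

2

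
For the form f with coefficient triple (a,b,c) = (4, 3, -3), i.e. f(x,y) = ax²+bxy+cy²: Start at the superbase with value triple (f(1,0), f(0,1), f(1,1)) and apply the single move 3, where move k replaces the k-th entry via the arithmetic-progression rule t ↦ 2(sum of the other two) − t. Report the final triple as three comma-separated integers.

start (4,-3,4) = (f(1,0),f(0,1),f(1,1))
replace slot 3: 2·(4+(-3)) − 4 = -2 → (4,-3,-2)

4,-3,-2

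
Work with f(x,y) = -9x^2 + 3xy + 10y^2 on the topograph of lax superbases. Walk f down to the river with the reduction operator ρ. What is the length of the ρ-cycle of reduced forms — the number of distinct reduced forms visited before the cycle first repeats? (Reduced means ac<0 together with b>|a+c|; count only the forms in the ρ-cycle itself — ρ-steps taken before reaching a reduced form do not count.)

D = 369, ⌊√D⌋ = 19
river: ρ → (10,17,-2)
river: ρ → (-2,19,1)
river: ρ → (1,19,-2)
river: ρ → (-2,17,10)
river: ρ → (10,3,-9)
river: ρ → (-9,15,4)
river: ρ → (4,17,-5)
river: ρ → (-5,13,10)
river: ρ → (10,7,-8)
river: ρ → (-8,9,9)
river: ρ → (9,9,-8)
river: ρ → (-8,7,10)
river: ρ → (10,13,-5)
river: ρ → (-5,17,4)
river: ρ → (4,15,-9)
river: ρ → (-9,3,10)
ρ-cycle length = 16 (tail of 0 descent steps not counted)

16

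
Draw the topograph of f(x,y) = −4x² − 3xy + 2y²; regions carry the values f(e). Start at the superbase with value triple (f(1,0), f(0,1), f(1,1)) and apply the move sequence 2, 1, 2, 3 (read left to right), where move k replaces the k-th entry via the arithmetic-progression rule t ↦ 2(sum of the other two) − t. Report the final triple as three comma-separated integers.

start (-4,2,-5) = (f(1,0),f(0,1),f(1,1))
replace slot 2: 2·((-4)+(-5)) − 2 = -20 → (-4,-20,-5)
replace slot 1: 2·((-20)+(-5)) − (-4) = -46 → (-46,-20,-5)
replace slot 2: 2·((-46)+(-5)) − (-20) = -82 → (-46,-82,-5)
replace slot 3: 2·((-46)+(-82)) − (-5) = -251 → (-46,-82,-251)

-46,-82,-251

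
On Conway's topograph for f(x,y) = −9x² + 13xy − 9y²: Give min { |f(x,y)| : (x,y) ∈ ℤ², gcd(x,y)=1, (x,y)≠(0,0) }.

translate: b→5 (≡-13 mod 18), so (9,-13,9)→(9,5,5)
flip: (9,5,5)→(5,-5,9)
translate: b→5 (≡-5 mod 10), so (5,-5,9)→(5,5,9)
reduced (well bottom): (5,5,9) with a≤c, −a<b≤a
well minimum |f| = |-5| = 5 (negative-definite)

5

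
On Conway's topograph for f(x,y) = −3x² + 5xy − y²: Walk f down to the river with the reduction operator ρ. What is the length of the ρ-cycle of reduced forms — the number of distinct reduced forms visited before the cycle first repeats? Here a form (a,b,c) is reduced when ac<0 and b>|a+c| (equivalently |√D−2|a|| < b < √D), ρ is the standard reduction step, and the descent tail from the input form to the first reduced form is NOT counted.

D = 13, ⌊√D⌋ = 3
descent: ρ → (-1,3,1)  [lands on river]
river: ρ → (1,3,-1)
ρ-cycle length = 2 (tail of 1 descent step not counted)

2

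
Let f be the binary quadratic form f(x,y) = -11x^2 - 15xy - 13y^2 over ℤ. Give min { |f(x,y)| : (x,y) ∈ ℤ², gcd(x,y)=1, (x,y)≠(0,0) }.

translate: b→-7 (≡15 mod 22), so (11,15,13)→(11,-7,9)
flip: (11,-7,9)→(9,7,11)
reduced (well bottom): (9,7,11) with a≤c, −a<b≤a
well minimum |f| = |-9| = 9 (negative-definite)

9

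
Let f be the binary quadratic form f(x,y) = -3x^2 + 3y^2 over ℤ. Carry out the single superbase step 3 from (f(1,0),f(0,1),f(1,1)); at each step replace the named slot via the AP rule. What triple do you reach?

start (-3,3,0) = (f(1,0),f(0,1),f(1,1))
replace slot 3: 2·((-3)+3) − 0 = 0 → (-3,3,0)

-3,3,0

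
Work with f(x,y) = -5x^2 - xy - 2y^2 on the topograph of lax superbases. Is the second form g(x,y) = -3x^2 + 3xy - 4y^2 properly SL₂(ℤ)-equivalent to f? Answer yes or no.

D₁ = -39, D₂ = -39
f is negative-definite; reduce −f:
−f: flip: (5,1,2)→(2,-1,5)
−f: reduced (well bottom): (2,-1,5) with a≤c, −a<b≤a
flip sign back: reduced form of f is (-2,1,-5)
g is negative-definite; reduce −g:
−g: translate: b→3 (≡-3 mod 6), so (3,-3,4)→(3,3,4)
−g: reduced (well bottom): (3,3,4) with a≤c, −a<b≤a
flip sign back: reduced form of g is (-3,-3,-4)
reduced forms (-2, 1, -5) vs (-3, -3, -4) ⇒ inequivalent

no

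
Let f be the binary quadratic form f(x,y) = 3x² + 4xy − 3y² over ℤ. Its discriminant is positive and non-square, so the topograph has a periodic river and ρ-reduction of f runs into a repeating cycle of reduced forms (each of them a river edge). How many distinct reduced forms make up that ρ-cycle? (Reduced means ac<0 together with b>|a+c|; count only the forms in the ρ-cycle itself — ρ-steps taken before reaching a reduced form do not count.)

D = 52, ⌊√D⌋ = 7
river: ρ → (-3,2,4)
river: ρ → (4,6,-1)
river: ρ → (-1,6,4)
river: ρ → (4,2,-3)
river: ρ → (-3,4,3)
river: ρ → (3,2,-4)
river: ρ → (-4,6,1)
river: ρ → (1,6,-4)
river: ρ → (-4,2,3)
river: ρ → (3,4,-3)
ρ-cycle length = 10 (tail of 0 descent steps not counted)

10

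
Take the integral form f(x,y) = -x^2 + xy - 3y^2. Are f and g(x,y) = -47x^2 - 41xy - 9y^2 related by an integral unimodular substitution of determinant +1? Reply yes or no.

D₁ = -11, D₂ = -11
f is negative-definite; reduce −f:
−f: translate: b→1 (≡-1 mod 2), so (1,-1,3)→(1,1,3)
−f: reduced (well bottom): (1,1,3) with a≤c, −a<b≤a
flip sign back: reduced form of f is (-1,-1,-3)
g is negative-definite; reduce −g:
−g: flip: (47,41,9)→(9,-41,47)
−g: translate: b→-5 (≡-41 mod 18), so (9,-41,47)→(9,-5,1)
−g: flip: (9,-5,1)→(1,5,9)
−g: translate: b→1 (≡5 mod 2), so (1,5,9)→(1,1,3)
−g: reduced (well bottom): (1,1,3) with a≤c, −a<b≤a
flip sign back: reduced form of g is (-1,-1,-3)
reduced forms (-1, -1, -3) vs (-1, -1, -3) ⇒ equivalent

yes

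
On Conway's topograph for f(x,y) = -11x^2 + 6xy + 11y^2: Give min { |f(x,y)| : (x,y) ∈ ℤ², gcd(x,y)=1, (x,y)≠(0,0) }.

river: ρ → (11,16,-6)
river: ρ → (-6,20,5)
river: ρ → (5,20,-6)
river: ρ → (-6,16,11)
river: ρ → (11,6,-11)
river: ρ → (-11,16,6)
river: ρ → (6,20,-5)
river: ρ → (-5,20,6)
river: ρ → (6,16,-11)
river: ρ → (-11,6,11)
closes: descent 0, river 10
min |a| on river = 5

5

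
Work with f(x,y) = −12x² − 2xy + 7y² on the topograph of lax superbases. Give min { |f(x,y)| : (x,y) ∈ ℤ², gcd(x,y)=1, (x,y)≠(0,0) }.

descent: ρ → (7,16,-3)  [lands on river]
river: ρ → (-3,14,12)
river: ρ → (12,10,-5)
river: ρ → (-5,10,12)
river: ρ → (12,14,-3)
river: ρ → (-3,16,7)
river: ρ → (7,12,-7)
river: ρ → (-7,16,3)
river: ρ → (3,14,-12)
river: ρ → (-12,10,5)
river: ρ → (5,10,-12)
river: ρ → (-12,14,3)
river: ρ → (3,16,-7)
river: ρ → (-7,12,7)
closes: descent 1, river 14
min |a| on river = 3

3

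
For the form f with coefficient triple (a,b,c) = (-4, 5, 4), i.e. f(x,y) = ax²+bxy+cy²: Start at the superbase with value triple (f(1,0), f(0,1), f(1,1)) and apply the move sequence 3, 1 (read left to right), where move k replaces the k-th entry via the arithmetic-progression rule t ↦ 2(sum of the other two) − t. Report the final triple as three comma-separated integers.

start (-4,4,5) = (f(1,0),f(0,1),f(1,1))
replace slot 3: 2·((-4)+4) − 5 = -5 → (-4,4,-5)
replace slot 1: 2·(4+(-5)) − (-4) = 2 → (2,4,-5)

2,4,-5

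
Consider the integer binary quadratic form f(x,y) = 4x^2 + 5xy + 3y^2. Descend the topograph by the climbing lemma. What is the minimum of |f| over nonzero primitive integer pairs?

translate: b→-3 (≡5 mod 8), so (4,5,3)→(4,-3,2)
flip: (4,-3,2)→(2,3,4)
translate: b→-1 (≡3 mod 4), so (2,3,4)→(2,-1,3)
reduced (well bottom): (2,-1,3) with a≤c, −a<b≤a
well minimum = a = 2

2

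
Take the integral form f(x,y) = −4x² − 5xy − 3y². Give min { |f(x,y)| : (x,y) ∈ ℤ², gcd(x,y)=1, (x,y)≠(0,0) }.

translate: b→-3 (≡5 mod 8), so (4,5,3)→(4,-3,2)
flip: (4,-3,2)→(2,3,4)
translate: b→-1 (≡3 mod 4), so (2,3,4)→(2,-1,3)
reduced (well bottom): (2,-1,3) with a≤c, −a<b≤a
well minimum |f| = |-2| = 2 (negative-definite)

2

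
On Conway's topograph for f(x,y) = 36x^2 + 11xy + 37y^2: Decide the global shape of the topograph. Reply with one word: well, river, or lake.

D = b²−4ac = 11² − 4·36·37 = -5207
D < 0 ⇒ definite ⇒ every region one sign ⇒ single well

well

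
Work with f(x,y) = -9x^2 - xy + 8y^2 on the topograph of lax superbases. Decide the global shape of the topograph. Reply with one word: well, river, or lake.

D = b²−4ac = (-1)² − 4·(-9)·8 = 289
D = 17² is a perfect square ⇒ form factors over ℤ ⇒ lakes

lake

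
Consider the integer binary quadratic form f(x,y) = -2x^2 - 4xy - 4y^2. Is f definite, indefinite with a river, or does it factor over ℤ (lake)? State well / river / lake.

D = b²−4ac = (-4)² − 4·(-2)·(-4) = -16
D < 0 ⇒ definite ⇒ every region one sign ⇒ single well

well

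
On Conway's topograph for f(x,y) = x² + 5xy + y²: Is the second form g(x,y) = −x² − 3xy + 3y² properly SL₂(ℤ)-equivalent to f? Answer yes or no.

D₁ = 21, D₂ = 21
river cycle of f (length 2): (1, 3, -3), (-3, 3, 1)
river cycle of g (length 2): (3, 3, -1), (-1, 3, 3)
cycles differ ⇒ inequivalent

no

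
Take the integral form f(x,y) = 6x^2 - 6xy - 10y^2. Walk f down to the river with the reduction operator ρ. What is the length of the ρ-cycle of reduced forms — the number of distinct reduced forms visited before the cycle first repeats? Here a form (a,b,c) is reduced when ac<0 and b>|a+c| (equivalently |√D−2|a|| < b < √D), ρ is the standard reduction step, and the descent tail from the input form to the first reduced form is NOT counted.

D = 276, ⌊√D⌋ = 16
descent: ρ → (-10,6,6)  [lands on river]
river: ρ → (6,6,-10)
river: ρ → (-10,14,2)
river: ρ → (2,14,-10)
ρ-cycle length = 4 (tail of 1 descent step not counted)

4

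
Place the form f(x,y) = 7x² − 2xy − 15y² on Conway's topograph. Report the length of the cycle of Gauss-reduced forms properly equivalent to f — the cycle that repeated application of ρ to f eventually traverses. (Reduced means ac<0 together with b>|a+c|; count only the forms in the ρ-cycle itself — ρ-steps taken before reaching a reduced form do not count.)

D = 424, ⌊√D⌋ = 20
descent: ρ → (-15,2,7)
descent: ρ → (7,12,-10)  [lands on river]
river: ρ → (-10,8,9)
river: ρ → (9,10,-9)
river: ρ → (-9,8,10)
river: ρ → (10,12,-7)
river: ρ → (-7,16,6)
river: ρ → (6,20,-1)
river: ρ → (-1,20,6)
river: ρ → (6,16,-7)
river: ρ → (-7,12,10)
river: ρ → (10,8,-9)
river: ρ → (-9,10,9)
river: ρ → (9,8,-10)
river: ρ → (-10,12,7)
river: ρ → (7,16,-6)
river: ρ → (-6,20,1)
river: ρ → (1,20,-6)
river: ρ → (-6,16,7)
ρ-cycle length = 18 (tail of 2 descent steps not counted)

18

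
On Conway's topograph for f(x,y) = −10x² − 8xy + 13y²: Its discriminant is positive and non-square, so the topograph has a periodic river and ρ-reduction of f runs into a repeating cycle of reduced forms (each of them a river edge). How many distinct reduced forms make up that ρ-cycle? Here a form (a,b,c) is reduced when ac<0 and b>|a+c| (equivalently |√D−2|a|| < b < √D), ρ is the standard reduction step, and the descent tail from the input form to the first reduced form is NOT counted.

D = 584, ⌊√D⌋ = 24
descent: ρ → (13,8,-10)  [lands on river]
river: ρ → (-10,12,11)
river: ρ → (11,10,-11)
river: ρ → (-11,12,10)
river: ρ → (10,8,-13)
river: ρ → (-13,18,5)
river: ρ → (5,22,-5)
river: ρ → (-5,18,13)
ρ-cycle length = 8 (tail of 1 descent step not counted)

8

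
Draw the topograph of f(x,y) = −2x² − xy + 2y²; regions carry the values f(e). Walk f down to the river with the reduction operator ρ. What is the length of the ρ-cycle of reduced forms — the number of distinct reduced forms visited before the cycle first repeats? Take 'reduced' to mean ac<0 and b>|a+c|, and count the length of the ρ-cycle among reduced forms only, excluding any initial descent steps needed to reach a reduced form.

D = 17, ⌊√D⌋ = 4
descent: ρ → (2,1,-2)  [lands on river]
river: ρ → (-2,3,1)
river: ρ → (1,3,-2)
river: ρ → (-2,1,2)
river: ρ → (2,3,-1)
river: ρ → (-1,3,2)
ρ-cycle length = 6 (tail of 1 descent step not counted)

6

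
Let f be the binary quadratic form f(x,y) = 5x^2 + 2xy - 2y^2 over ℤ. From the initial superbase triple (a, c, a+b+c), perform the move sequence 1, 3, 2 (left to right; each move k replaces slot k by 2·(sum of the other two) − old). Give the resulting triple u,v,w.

start (5,-2,5) = (f(1,0),f(0,1),f(1,1))
replace slot 1: 2·((-2)+5) − 5 = 1 → (1,-2,5)
replace slot 3: 2·(1+(-2)) − 5 = -7 → (1,-2,-7)
replace slot 2: 2·(1+(-7)) − (-2) = -10 → (1,-10,-7)

1,-10,-7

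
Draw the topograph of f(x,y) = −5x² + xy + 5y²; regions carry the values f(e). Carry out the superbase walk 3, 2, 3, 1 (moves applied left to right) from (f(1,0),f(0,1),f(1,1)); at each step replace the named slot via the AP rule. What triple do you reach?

start (-5,5,1) = (f(1,0),f(0,1),f(1,1))
replace slot 3: 2·((-5)+5) − 1 = -1 → (-5,5,-1)
replace slot 2: 2·((-5)+(-1)) − 5 = -17 → (-5,-17,-1)
replace slot 3: 2·((-5)+(-17)) − (-1) = -43 → (-5,-17,-43)
replace slot 1: 2·((-17)+(-43)) − (-5) = -115 → (-115,-17,-43)

-115,-17,-43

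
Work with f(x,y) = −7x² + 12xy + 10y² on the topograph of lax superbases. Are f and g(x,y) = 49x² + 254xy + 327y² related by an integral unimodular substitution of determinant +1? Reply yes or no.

D₁ = 424, D₂ = 424
river cycle of f (length 18): (10, 8, -9), (-9, 10, 9), (9, 8, -10), (-10, 12, 7), (7, 16, -6), (-6, 20, 1), (1, 20, -6), (-6, 16, 7), (7, 12, -10), (-10, 8, 9), … (8 more)
river cycle of g (length 18): (6, 16, -7), (-7, 12, 10), (10, 8, -9), (-9, 10, 9), (9, 8, -10), (-10, 12, 7), (7, 16, -6), (-6, 20, 1), (1, 20, -6), (-6, 16, 7), … (8 more)
cycles coincide ⇒ equivalent

yes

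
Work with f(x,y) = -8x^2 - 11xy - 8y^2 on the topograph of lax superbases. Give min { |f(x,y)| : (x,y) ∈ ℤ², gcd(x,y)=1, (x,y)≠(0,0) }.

translate: b→-5 (≡11 mod 16), so (8,11,8)→(8,-5,5)
flip: (8,-5,5)→(5,5,8)
reduced (well bottom): (5,5,8) with a≤c, −a<b≤a
well minimum |f| = |-5| = 5 (negative-definite)

5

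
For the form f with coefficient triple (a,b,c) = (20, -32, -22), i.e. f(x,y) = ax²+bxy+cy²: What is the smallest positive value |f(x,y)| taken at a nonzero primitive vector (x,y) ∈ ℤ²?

descent: ρ → (-22,32,20)  [lands on river]
river: ρ → (20,48,-6)
river: ρ → (-6,48,20)
river: ρ → (20,32,-22)
river: ρ → (-22,12,30)
river: ρ → (30,48,-4)
river: ρ → (-4,48,30)
river: ρ → (30,12,-22)
closes: descent 1, river 8
min |a| on river = 4

4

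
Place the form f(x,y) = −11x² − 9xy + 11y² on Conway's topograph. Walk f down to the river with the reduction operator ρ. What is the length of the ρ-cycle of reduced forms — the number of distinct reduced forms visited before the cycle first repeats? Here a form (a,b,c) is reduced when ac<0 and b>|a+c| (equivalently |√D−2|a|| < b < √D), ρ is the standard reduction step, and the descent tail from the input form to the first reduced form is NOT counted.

D = 565, ⌊√D⌋ = 23
descent: ρ → (11,9,-11)  [lands on river]
river: ρ → (-11,13,9)
river: ρ → (9,23,-1)
river: ρ → (-1,23,9)
river: ρ → (9,13,-11)
river: ρ → (-11,9,11)
river: ρ → (11,13,-9)
river: ρ → (-9,23,1)
river: ρ → (1,23,-9)
river: ρ → (-9,13,11)
ρ-cycle length = 10 (tail of 1 descent step not counted)

10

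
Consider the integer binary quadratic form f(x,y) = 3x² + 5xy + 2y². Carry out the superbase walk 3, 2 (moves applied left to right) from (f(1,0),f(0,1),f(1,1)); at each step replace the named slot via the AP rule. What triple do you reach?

start (3,2,10) = (f(1,0),f(0,1),f(1,1))
replace slot 3: 2·(3+2) − 10 = 0 → (3,2,0)
replace slot 2: 2·(3+0) − 2 = 4 → (3,4,0)

3,4,0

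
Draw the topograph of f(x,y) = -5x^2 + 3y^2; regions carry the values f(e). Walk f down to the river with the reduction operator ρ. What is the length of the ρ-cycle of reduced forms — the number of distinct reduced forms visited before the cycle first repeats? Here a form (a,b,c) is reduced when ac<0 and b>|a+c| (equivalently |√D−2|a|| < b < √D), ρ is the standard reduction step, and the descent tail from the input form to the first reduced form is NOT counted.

D = 60, ⌊√D⌋ = 7
descent: ρ → (3,6,-2)  [lands on river]
river: ρ → (-2,6,3)
ρ-cycle length = 2 (tail of 1 descent step not counted)

2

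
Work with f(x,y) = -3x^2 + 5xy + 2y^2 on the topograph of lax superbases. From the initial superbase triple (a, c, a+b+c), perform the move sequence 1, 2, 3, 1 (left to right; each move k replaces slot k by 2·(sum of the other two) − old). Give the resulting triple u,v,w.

start (-3,2,4) = (f(1,0),f(0,1),f(1,1))
replace slot 1: 2·(2+4) − (-3) = 15 → (15,2,4)
replace slot 2: 2·(15+4) − 2 = 36 → (15,36,4)
replace slot 3: 2·(15+36) − 4 = 98 → (15,36,98)
replace slot 1: 2·(36+98) − 15 = 253 → (253,36,98)

253,36,98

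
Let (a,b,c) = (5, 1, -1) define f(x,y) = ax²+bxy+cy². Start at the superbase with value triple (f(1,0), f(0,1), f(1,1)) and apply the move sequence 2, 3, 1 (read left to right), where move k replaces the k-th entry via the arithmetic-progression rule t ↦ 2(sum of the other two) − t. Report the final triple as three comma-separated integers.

start (5,-1,5) = (f(1,0),f(0,1),f(1,1))
replace slot 2: 2·(5+5) − (-1) = 21 → (5,21,5)
replace slot 3: 2·(5+21) − 5 = 47 → (5,21,47)
replace slot 1: 2·(21+47) − 5 = 131 → (131,21,47)

131,21,47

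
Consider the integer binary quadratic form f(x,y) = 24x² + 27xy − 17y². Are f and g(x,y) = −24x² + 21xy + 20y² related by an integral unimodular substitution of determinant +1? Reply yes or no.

D₁ = 2361, D₂ = 2361
river cycle of f (length 58): (-17, 41, 10), (10, 39, -21), (-21, 45, 4), (4, 43, -32), (-32, 21, 15), (15, 39, -14), (-14, 45, 6), (6, 39, -35), (-35, 31, 10), (10, 29, -38), … (48 more)
river cycle of g (length 58): (20, 19, -25), (-25, 31, 14), (14, 25, -31), (-31, 37, 8), (8, 43, -16), (-16, 21, 30), (30, 39, -7), (-7, 45, 12), (12, 27, -34), (-34, 41, 5), … (48 more)
cycles differ ⇒ inequivalent

no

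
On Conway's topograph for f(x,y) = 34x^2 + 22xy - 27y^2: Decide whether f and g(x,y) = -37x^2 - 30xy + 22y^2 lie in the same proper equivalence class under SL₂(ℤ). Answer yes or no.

D₁ = 4156, D₂ = 4156
river cycle of f (length 56): (-27, 32, 29), (29, 26, -30), (-30, 34, 25), (25, 16, -39), (-39, 62, 2), (2, 62, -39), (-39, 16, 25), (25, 34, -30), (-30, 26, 29), (29, 32, -27), … (46 more)
river cycle of g (length 56): (22, 30, -37), (-37, 44, 15), (15, 46, -34), (-34, 22, 27), (27, 32, -29), (-29, 26, 30), (30, 34, -25), (-25, 16, 39), (39, 62, -2), (-2, 62, 39), … (46 more)
cycles differ ⇒ inequivalent

no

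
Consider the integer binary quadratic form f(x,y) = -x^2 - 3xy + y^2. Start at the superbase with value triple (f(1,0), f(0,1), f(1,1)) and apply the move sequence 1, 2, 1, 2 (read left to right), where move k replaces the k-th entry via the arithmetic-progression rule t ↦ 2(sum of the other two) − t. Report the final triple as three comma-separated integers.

start (-1,1,-3) = (f(1,0),f(0,1),f(1,1))
replace slot 1: 2·(1+(-3)) − (-1) = -3 → (-3,1,-3)
replace slot 2: 2·((-3)+(-3)) − 1 = -13 → (-3,-13,-3)
replace slot 1: 2·((-13)+(-3)) − (-3) = -29 → (-29,-13,-3)
replace slot 2: 2·((-29)+(-3)) − (-13) = -51 → (-29,-51,-3)

-29,-51,-3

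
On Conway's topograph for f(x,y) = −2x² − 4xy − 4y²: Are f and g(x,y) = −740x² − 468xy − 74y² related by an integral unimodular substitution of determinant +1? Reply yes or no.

D₁ = -16, D₂ = -16
f is negative-definite; reduce −f:
−f: translate: b→0 (≡4 mod 4), so (2,4,4)→(2,0,2)
−f: reduced (well bottom): (2,0,2) with a≤c, −a<b≤a
flip sign back: reduced form of f is (-2,0,-2)
g is negative-definite; reduce −g:
−g: flip: (740,468,74)→(74,-468,740)
−g: translate: b→-24 (≡-468 mod 148), so (74,-468,740)→(74,-24,2)
−g: flip: (74,-24,2)→(2,24,74)
−g: translate: b→0 (≡24 mod 4), so (2,24,74)→(2,0,2)
−g: reduced (well bottom): (2,0,2) with a≤c, −a<b≤a
flip sign back: reduced form of g is (-2,0,-2)
reduced forms (-2, 0, -2) vs (-2, 0, -2) ⇒ equivalent

yes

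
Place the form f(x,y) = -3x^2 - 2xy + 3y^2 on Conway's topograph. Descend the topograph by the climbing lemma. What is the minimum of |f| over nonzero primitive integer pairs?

descent: ρ → (3,2,-3)  [lands on river]
river: ρ → (-3,4,2)
river: ρ → (2,4,-3)
river: ρ → (-3,2,3)
river: ρ → (3,4,-2)
river: ρ → (-2,4,3)
closes: descent 1, river 6
min |a| on river = 2

2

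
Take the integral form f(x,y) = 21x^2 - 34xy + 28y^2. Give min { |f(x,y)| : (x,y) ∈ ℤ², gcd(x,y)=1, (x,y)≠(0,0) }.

translate: b→8 (≡-34 mod 42), so (21,-34,28)→(21,8,15)
flip: (21,8,15)→(15,-8,21)
reduced (well bottom): (15,-8,21) with a≤c, −a<b≤a
well minimum = a = 15

15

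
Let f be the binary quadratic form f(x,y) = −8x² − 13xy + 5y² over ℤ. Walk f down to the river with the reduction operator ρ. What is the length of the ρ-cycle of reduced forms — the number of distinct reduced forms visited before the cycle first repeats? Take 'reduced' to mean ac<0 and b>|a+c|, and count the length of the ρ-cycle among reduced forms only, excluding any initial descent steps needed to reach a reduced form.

D = 329, ⌊√D⌋ = 18
descent: ρ → (5,13,-8)  [lands on river]
river: ρ → (-8,3,10)
river: ρ → (10,17,-1)
river: ρ → (-1,17,10)
river: ρ → (10,3,-8)
river: ρ → (-8,13,5)
river: ρ → (5,17,-2)
river: ρ → (-2,15,13)
river: ρ → (13,11,-4)
river: ρ → (-4,13,10)
river: ρ → (10,7,-7)
river: ρ → (-7,7,10)
river: ρ → (10,13,-4)
river: ρ → (-4,11,13)
river: ρ → (13,15,-2)
river: ρ → (-2,17,5)
ρ-cycle length = 16 (tail of 1 descent step not counted)

16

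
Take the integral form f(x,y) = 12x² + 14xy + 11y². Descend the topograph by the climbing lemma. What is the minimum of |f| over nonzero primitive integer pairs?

translate: b→-10 (≡14 mod 24), so (12,14,11)→(12,-10,9)
flip: (12,-10,9)→(9,10,12)
translate: b→-8 (≡10 mod 18), so (9,10,12)→(9,-8,11)
reduced (well bottom): (9,-8,11) with a≤c, −a<b≤a
well minimum = a = 9

9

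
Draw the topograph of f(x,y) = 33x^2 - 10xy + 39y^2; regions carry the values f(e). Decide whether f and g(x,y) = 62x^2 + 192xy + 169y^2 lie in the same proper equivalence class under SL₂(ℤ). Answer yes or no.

D₁ = -5048, D₂ = -5048
f: reduced (well bottom): (33,-10,39) with a≤c, −a<b≤a
g: translate: b→-56 (≡192 mod 124), so (62,192,169)→(62,-56,33)
g: flip: (62,-56,33)→(33,56,62)
g: translate: b→-10 (≡56 mod 66), so (33,56,62)→(33,-10,39)
g: reduced (well bottom): (33,-10,39) with a≤c, −a<b≤a
reduced forms (33, -10, 39) vs (33, -10, 39) ⇒ equivalent

yes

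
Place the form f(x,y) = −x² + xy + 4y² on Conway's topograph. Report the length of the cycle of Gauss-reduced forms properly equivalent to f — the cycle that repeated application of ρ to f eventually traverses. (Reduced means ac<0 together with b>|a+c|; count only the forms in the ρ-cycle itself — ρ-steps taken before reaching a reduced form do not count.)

D = 17, ⌊√D⌋ = 4
descent: ρ → (4,-1,-1)
descent: ρ → (-1,3,2)  [lands on river]
river: ρ → (2,1,-2)
river: ρ → (-2,3,1)
river: ρ → (1,3,-2)
river: ρ → (-2,1,2)
river: ρ → (2,3,-1)
ρ-cycle length = 6 (tail of 2 descent steps not counted)

6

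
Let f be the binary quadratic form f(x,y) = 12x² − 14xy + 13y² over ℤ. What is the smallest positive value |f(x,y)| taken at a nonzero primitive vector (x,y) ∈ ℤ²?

translate: b→10 (≡-14 mod 24), so (12,-14,13)→(12,10,11)
flip: (12,10,11)→(11,-10,12)
reduced (well bottom): (11,-10,12) with a≤c, −a<b≤a
well minimum = a = 11

11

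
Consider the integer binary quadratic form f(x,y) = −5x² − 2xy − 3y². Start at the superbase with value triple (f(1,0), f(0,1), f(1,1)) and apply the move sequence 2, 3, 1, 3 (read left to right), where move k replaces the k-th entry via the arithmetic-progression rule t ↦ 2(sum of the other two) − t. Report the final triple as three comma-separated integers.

start (-5,-3,-10) = (f(1,0),f(0,1),f(1,1))
replace slot 2: 2·((-5)+(-10)) − (-3) = -27 → (-5,-27,-10)
replace slot 3: 2·((-5)+(-27)) − (-10) = -54 → (-5,-27,-54)
replace slot 1: 2·((-27)+(-54)) − (-5) = -157 → (-157,-27,-54)
replace slot 3: 2·((-157)+(-27)) − (-54) = -314 → (-157,-27,-314)

-157,-27,-314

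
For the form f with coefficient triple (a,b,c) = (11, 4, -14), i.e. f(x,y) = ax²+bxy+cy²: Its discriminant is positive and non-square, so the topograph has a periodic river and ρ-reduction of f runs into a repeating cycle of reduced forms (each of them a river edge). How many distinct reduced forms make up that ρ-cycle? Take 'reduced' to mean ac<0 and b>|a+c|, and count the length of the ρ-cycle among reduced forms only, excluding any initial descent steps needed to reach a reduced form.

D = 632, ⌊√D⌋ = 25
river: ρ → (-14,24,1)
river: ρ → (1,24,-14)
river: ρ → (-14,4,11)
river: ρ → (11,18,-7)
river: ρ → (-7,24,2)
river: ρ → (2,24,-7)
river: ρ → (-7,18,11)
river: ρ → (11,4,-14)
ρ-cycle length = 8 (tail of 0 descent steps not counted)

8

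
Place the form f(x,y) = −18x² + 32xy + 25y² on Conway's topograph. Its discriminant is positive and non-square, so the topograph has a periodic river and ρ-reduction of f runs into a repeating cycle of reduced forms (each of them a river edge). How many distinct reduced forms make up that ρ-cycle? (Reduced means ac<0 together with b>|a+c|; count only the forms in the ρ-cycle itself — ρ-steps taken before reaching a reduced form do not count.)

D = 2824, ⌊√D⌋ = 53
river: ρ → (25,18,-25)
river: ρ → (-25,32,18)
river: ρ → (18,40,-17)
river: ρ → (-17,28,30)
river: ρ → (30,32,-15)
river: ρ → (-15,28,34)
river: ρ → (34,40,-9)
river: ρ → (-9,50,9)
river: ρ → (9,40,-34)
river: ρ → (-34,28,15)
river: ρ → (15,32,-30)
river: ρ → (-30,28,17)
river: ρ → (17,40,-18)
river: ρ → (-18,32,25)
ρ-cycle length = 14 (tail of 0 descent steps not counted)

14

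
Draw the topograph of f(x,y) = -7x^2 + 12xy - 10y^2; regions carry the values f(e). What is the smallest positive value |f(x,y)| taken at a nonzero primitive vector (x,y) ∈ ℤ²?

translate: b→2 (≡-12 mod 14), so (7,-12,10)→(7,2,5)
flip: (7,2,5)→(5,-2,7)
reduced (well bottom): (5,-2,7) with a≤c, −a<b≤a
well minimum |f| = |-5| = 5 (negative-definite)

5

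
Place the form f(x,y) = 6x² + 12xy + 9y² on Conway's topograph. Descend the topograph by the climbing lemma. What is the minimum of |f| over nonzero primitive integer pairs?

translate: b→0 (≡12 mod 12), so (6,12,9)→(6,0,3)
flip: (6,0,3)→(3,0,6)
reduced (well bottom): (3,0,6) with a≤c, −a<b≤a
well minimum = a = 3

3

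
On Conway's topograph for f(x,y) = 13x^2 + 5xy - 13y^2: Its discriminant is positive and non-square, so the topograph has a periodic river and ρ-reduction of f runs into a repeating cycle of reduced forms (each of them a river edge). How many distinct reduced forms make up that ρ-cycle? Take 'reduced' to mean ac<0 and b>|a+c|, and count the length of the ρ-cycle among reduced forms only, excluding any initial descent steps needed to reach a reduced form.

D = 701, ⌊√D⌋ = 26
river: ρ → (-13,21,5)
river: ρ → (5,19,-17)
river: ρ → (-17,15,7)
river: ρ → (7,13,-19)
river: ρ → (-19,25,1)
river: ρ → (1,25,-19)
river: ρ → (-19,13,7)
river: ρ → (7,15,-17)
river: ρ → (-17,19,5)
river: ρ → (5,21,-13)
river: ρ → (-13,5,13)
river: ρ → (13,21,-5)
river: ρ → (-5,19,17)
river: ρ → (17,15,-7)
river: ρ → (-7,13,19)
river: ρ → (19,25,-1)
river: ρ → (-1,25,19)
river: ρ → (19,13,-7)
river: ρ → (-7,15,17)
river: ρ → (17,19,-5)
river: ρ → (-5,21,13)
river: ρ → (13,5,-13)
ρ-cycle length = 22 (tail of 0 descent steps not counted)

22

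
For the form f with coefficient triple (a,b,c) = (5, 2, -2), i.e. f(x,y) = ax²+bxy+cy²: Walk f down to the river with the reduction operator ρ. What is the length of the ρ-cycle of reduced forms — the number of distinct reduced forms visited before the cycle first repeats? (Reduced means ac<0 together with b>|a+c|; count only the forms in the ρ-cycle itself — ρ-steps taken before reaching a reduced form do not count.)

D = 44, ⌊√D⌋ = 6
descent: ρ → (-2,6,1)  [lands on river]
river: ρ → (1,6,-2)
ρ-cycle length = 2 (tail of 1 descent step not counted)

2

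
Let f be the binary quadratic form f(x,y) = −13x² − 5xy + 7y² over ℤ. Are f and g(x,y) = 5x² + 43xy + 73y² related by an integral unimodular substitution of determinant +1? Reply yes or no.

D₁ = 389, D₂ = 389
river cycle of f (length 14): (7, 19, -1), (-1, 19, 7), (7, 9, -11), (-11, 13, 5), (5, 17, -5), (-5, 13, 11), (11, 9, -7), (-7, 19, 1), (1, 19, -7), (-7, 9, 11), … (4 more)
river cycle of g (length 14): (5, 13, -11), (-11, 9, 7), (7, 19, -1), (-1, 19, 7), (7, 9, -11), (-11, 13, 5), (5, 17, -5), (-5, 13, 11), (11, 9, -7), (-7, 19, 1), … (4 more)
cycles coincide ⇒ equivalent

yes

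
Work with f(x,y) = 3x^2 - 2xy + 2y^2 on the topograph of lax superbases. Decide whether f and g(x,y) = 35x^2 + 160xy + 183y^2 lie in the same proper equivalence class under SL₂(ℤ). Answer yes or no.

D₁ = -20, D₂ = -20
f: flip: (3,-2,2)→(2,2,3)
f: reduced (well bottom): (2,2,3) with a≤c, −a<b≤a
g: translate: b→20 (≡160 mod 70), so (35,160,183)→(35,20,3)
g: flip: (35,20,3)→(3,-20,35)
g: translate: b→-2 (≡-20 mod 6), so (3,-20,35)→(3,-2,2)
g: flip: (3,-2,2)→(2,2,3)
g: reduced (well bottom): (2,2,3) with a≤c, −a<b≤a
reduced forms (2, 2, 3) vs (2, 2, 3) ⇒ equivalent

yes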